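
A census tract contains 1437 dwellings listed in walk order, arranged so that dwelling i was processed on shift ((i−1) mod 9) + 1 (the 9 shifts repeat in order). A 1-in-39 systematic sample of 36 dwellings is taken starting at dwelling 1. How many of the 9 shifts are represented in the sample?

Consecutive selections differ by k = 39, so their shift numbers differ by 39 mod 9 = 3.
gcd(39, 9) = 3, so the sample visits 9/3 = 3 distinct residues mod 9.
Start 1 is shift 1; the shifts hit are 1, 4, 7.

3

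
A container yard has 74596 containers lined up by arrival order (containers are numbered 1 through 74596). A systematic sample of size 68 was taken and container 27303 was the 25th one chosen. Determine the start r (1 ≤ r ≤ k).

975

k = 74596/68 = 1097
r = 27303 − (25−1)×1097 = 27303 − 26328 = 975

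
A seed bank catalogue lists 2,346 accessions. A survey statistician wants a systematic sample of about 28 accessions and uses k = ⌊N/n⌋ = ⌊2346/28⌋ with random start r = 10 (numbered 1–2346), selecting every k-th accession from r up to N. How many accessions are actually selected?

29

k = ⌊2346/28⌋ = 83
Achieved size = ⌊(2346 − 10)/83⌋ + 1 = ⌊2336/83⌋ + 1 = 28 + 1 = 29
(last selection: 10 + 28×83 = 2334 ≤ 2346; next would be 2417 > 2346)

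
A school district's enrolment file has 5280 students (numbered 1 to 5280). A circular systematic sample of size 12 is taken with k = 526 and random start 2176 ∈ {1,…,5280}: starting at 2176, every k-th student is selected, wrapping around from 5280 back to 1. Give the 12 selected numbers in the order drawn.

2176, 2702, 3228, 3754, 4280, 4806, 52, 578, 1104, 1630, 2156, 2682

Selection 1: 2176
Selection 2: 2176 + 526 = 2702
Selection 3: 2702 + 526 = 3228
Selection 4: 3228 + 526 = 3754
Selection 5: 3754 + 526 = 4280
Selection 6: 4280 + 526 = 4806
Selection 7: 4806 + 526 = 5332 → 5332 − 5280 = 52
Selection 8: 52 + 526 = 578
Selection 9: 578 + 526 = 1104
Selection 10: 1104 + 526 = 1630
Selection 11: 1630 + 526 = 2156
Selection 12: 2156 + 526 = 2682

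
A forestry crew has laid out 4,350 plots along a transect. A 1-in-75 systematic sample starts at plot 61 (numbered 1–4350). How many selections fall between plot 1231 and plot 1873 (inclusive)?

k = 75
First selection ≥ 1231: 61 + ⌈(1231−61)/75⌉·75 = 61 + 16×75 = 1261
Last selection ≤ 1873: 61 + ⌊(1873−61)/75⌋·75 = 61 + 24×75 = 1861
Count = 24 − 16 + 1 = 9

9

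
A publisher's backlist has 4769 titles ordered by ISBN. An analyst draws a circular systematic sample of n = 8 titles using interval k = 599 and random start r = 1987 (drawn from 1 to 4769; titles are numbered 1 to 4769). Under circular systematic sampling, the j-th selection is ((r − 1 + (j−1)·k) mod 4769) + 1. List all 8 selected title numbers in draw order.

Selection 1: 1987
Selection 2: 1987 + 599 = 2586
Selection 3: 2586 + 599 = 3185
Selection 4: 3185 + 599 = 3784
Selection 5: 3784 + 599 = 4383
Selection 6: 4383 + 599 = 4982 → 4982 − 4769 = 213
Selection 7: 213 + 599 = 812
Selection 8: 812 + 599 = 1411

1987, 2586, 3185, 3784, 4383, 213, 812, 1411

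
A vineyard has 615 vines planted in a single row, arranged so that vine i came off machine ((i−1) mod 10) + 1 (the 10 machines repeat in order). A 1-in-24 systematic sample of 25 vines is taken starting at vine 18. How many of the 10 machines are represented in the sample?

Consecutive selections differ by k = 24, so their machine numbers differ by 24 mod 10 = 4.
gcd(24, 10) = 2, so the sample visits 10/2 = 5 distinct residues mod 10.
Start 18 is machine 8; the machines hit are 2, 4, 6, 8, 10.

5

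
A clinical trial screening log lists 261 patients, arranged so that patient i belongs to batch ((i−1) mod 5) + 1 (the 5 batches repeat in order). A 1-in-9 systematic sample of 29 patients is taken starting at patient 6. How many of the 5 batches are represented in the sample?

Consecutive selections differ by k = 9, so their batch numbers differ by 9 mod 5 = 4.
gcd(9, 5) = 1, so the sample visits 5/1 = 5 distinct residues mod 5.
Start 6 is batch 1; the batches hit are 1, 2, 3, 4, 5.

5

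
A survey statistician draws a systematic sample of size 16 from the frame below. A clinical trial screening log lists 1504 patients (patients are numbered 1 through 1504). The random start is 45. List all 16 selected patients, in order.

45, 139, 233, 327, 421, 515, 609, 703, 797, 891, 985, 1079, 1173, 1267, 1361, 1455

k = N/n = 1504/16 = 94
patient 1: 45
patient 2: 45 + 94 = 139
patient 3: 139 + 94 = 233
patient 4: 233 + 94 = 327
patient 5: 327 + 94 = 421
patient 6: 421 + 94 = 515
patient 7: 515 + 94 = 609
patient 8: 609 + 94 = 703
patient 9: 703 + 94 = 797
patient 10: 797 + 94 = 891
patient 11: 891 + 94 = 985
patient 12: 985 + 94 = 1079
patient 13: 1079 + 94 = 1173
patient 14: 1173 + 94 = 1267
patient 15: 1267 + 94 = 1361
patient 16: 1361 + 94 = 1455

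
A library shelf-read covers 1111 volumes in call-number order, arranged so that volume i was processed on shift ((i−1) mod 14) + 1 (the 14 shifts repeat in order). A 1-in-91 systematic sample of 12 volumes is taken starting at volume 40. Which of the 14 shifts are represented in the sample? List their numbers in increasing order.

5, 12

Consecutive selections differ by k = 91, so their shift numbers differ by 91 mod 14 = 7.
gcd(91, 14) = 7, so the sample visits 14/7 = 2 distinct residues mod 14.
Start 40 is shift 12; the shifts hit are 5, 12.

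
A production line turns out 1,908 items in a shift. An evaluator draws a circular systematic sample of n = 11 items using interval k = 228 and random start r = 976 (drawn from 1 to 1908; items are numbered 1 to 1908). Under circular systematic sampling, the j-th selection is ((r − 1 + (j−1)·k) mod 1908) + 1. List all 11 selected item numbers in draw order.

Selection 1: 976
Selection 2: 976 + 228 = 1204
Selection 3: 1204 + 228 = 1432
Selection 4: 1432 + 228 = 1660
Selection 5: 1660 + 228 = 1888
Selection 6: 1888 + 228 = 2116 → 2116 − 1908 = 208
Selection 7: 208 + 228 = 436
Selection 8: 436 + 228 = 664
Selection 9: 664 + 228 = 892
Selection 10: 892 + 228 = 1120
Selection 11: 1120 + 228 = 1348

976, 1204, 1432, 1660, 1888, 208, 436, 664, 892, 1120, 1348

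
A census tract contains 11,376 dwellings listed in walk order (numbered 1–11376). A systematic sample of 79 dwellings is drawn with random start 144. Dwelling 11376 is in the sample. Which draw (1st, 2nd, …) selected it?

k = 11376/79 = 144
position = (11376 − 144)/144 + 1 = 11232/144 + 1 = 78 + 1 = 79

79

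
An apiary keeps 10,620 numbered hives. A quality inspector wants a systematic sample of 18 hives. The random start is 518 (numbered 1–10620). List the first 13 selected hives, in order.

k = N/n = 10620/18 = 590
hive 1: 518
hive 2: 518 + 590 = 1108
hive 3: 1108 + 590 = 1698
hive 4: 1698 + 590 = 2288
hive 5: 2288 + 590 = 2878
hive 6: 2878 + 590 = 3468
hive 7: 3468 + 590 = 4058
hive 8: 4058 + 590 = 4648
hive 9: 4648 + 590 = 5238
hive 10: 5238 + 590 = 5828
hive 11: 5828 + 590 = 6418
hive 12: 6418 + 590 = 7008
hive 13: 7008 + 590 = 7598

518, 1108, 1698, 2288, 2878, 3468, 4058, 4648, 5238, 5828, 6418, 7008, 7598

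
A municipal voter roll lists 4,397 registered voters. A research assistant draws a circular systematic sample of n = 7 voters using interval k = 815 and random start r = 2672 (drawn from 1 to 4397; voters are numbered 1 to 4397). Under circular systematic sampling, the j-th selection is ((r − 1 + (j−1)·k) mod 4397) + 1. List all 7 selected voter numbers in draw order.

2672, 3487, 4302, 720, 1535, 2350, 3165

Selection 1: 2672
Selection 2: 2672 + 815 = 3487
Selection 3: 3487 + 815 = 4302
Selection 4: 4302 + 815 = 5117 → 5117 − 4397 = 720
Selection 5: 720 + 815 = 1535
Selection 6: 1535 + 815 = 2350
Selection 7: 2350 + 815 = 3165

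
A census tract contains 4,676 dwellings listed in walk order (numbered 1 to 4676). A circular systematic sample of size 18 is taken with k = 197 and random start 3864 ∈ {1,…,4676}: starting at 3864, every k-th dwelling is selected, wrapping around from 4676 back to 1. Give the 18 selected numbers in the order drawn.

Selection 1: 3864
Selection 2: 3864 + 197 = 4061
Selection 3: 4061 + 197 = 4258
Selection 4: 4258 + 197 = 4455
Selection 5: 4455 + 197 = 4652
Selection 6: 4652 + 197 = 4849 → 4849 − 4676 = 173
Selection 7: 173 + 197 = 370
Selection 8: 370 + 197 = 567
Selection 9: 567 + 197 = 764
Selection 10: 764 + 197 = 961
Selection 11: 961 + 197 = 1158
Selection 12: 1158 + 197 = 1355
Selection 13: 1355 + 197 = 1552
Selection 14: 1552 + 197 = 1749
Selection 15: 1749 + 197 = 1946
Selection 16: 1946 + 197 = 2143
Selection 17: 2143 + 197 = 2340
Selection 18: 2340 + 197 = 2537

3864, 4061, 4258, 4455, 4652, 173, 370, 567, 764, 961, 1158, 1355, 1552, 1749, 1946, 2143, 2340, 2537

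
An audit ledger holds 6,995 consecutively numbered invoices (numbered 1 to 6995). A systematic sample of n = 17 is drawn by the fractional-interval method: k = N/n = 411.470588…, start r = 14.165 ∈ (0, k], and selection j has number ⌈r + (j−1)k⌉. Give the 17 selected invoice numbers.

j=1: r + 0k = 14.165 → ⌈·⌉ = 15
j=2: r + 1k = 425.635588… → ⌈·⌉ = 426
j=3: r + 2k = 837.106176… → ⌈·⌉ = 838
j=4: r + 3k = 1248.576764… → ⌈·⌉ = 1249
j=5: r + 4k = 1660.047352… → ⌈·⌉ = 1661
j=6: r + 5k = 2071.517941… → ⌈·⌉ = 2072
j=7: r + 6k = 2482.988529… → ⌈·⌉ = 2483
j=8: r + 7k = 2894.459117… → ⌈·⌉ = 2895
j=9: r + 8k = 3305.929705… → ⌈·⌉ = 3306
j=10: r + 9k = 3717.400294… → ⌈·⌉ = 3718
j=11: r + 10k = 4128.870882… → ⌈·⌉ = 4129
j=12: r + 11k = 4540.341470… → ⌈·⌉ = 4541
j=13: r + 12k = 4951.812058… → ⌈·⌉ = 4952
j=14: r + 13k = 5363.282647… → ⌈·⌉ = 5364
j=15: r + 14k = 5774.753235… → ⌈·⌉ = 5775
j=16: r + 15k = 6186.223823… → ⌈·⌉ = 6187
j=17: r + 16k = 6597.694411… → ⌈·⌉ = 6598

15, 426, 838, 1249, 1661, 2072, 2483, 2895, 3306, 3718, 4129, 4541, 4952, 5364, 5775, 6187, 6598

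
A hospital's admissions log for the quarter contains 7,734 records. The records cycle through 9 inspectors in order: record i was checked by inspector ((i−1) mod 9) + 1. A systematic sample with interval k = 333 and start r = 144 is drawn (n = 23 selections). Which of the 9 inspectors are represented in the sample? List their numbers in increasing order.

Consecutive selections differ by k = 333, so their inspector numbers differ by 333 mod 9 = 0.
gcd(333, 9) = 9, so the sample visits 9/9 = 1 distinct residues mod 9.
Start 144 is inspector 9; the inspectors hit are 9.

9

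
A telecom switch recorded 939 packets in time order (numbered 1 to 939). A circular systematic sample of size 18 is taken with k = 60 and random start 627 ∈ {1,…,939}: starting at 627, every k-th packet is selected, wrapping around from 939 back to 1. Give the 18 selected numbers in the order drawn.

Selection 1: 627
Selection 2: 627 + 60 = 687
Selection 3: 687 + 60 = 747
Selection 4: 747 + 60 = 807
Selection 5: 807 + 60 = 867
Selection 6: 867 + 60 = 927
Selection 7: 927 + 60 = 987 → 987 − 939 = 48
Selection 8: 48 + 60 = 108
Selection 9: 108 + 60 = 168
Selection 10: 168 + 60 = 228
Selection 11: 228 + 60 = 288
Selection 12: 288 + 60 = 348
Selection 13: 348 + 60 = 408
Selection 14: 408 + 60 = 468
Selection 15: 468 + 60 = 528
Selection 16: 528 + 60 = 588
Selection 17: 588 + 60 = 648
Selection 18: 648 + 60 = 708

627, 687, 747, 807, 867, 927, 48, 108, 168, 228, 288, 348, 408, 468, 528, 588, 648, 708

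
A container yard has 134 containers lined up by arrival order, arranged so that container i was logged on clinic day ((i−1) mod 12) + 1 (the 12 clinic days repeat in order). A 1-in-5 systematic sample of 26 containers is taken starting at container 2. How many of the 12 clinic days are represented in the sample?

12

Consecutive selections differ by k = 5, so their clinic day numbers differ by 5 mod 12 = 5.
gcd(5, 12) = 1, so the sample visits 12/1 = 12 distinct residues mod 12.
Start 2 is clinic day 2; the clinic days hit are 1, 2, 3, 4, 5, 6, 7, 8, 9, 10, 11, 12.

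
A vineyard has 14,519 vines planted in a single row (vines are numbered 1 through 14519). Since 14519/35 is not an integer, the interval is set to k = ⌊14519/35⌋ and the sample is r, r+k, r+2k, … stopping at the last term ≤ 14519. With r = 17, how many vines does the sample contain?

36

k = ⌊14519/35⌋ = 414
Achieved size = ⌊(14519 − 17)/414⌋ + 1 = ⌊14502/414⌋ + 1 = 35 + 1 = 36
(last selection: 17 + 35×414 = 14507 ≤ 14519; next would be 14921 > 14519)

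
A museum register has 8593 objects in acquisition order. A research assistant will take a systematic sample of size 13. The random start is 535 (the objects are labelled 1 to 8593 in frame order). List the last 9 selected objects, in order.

3179, 3840, 4501, 5162, 5823, 6484, 7145, 7806, 8467

k = N/n = 8593/13 = 661
5th selection = 535 + 4×661 = 3179
6th: 3179 + 661 = 3840
7th: 3840 + 661 = 4501
8th: 4501 + 661 = 5162
9th: 5162 + 661 = 5823
10th: 5823 + 661 = 6484
11th: 6484 + 661 = 7145
12th: 7145 + 661 = 7806
13th: 7806 + 661 = 8467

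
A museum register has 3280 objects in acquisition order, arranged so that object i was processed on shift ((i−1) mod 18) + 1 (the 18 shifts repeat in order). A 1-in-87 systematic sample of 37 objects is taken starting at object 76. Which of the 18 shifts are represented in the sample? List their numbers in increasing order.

1, 4, 7, 10, 13, 16

Consecutive selections differ by k = 87, so their shift numbers differ by 87 mod 18 = 15.
gcd(87, 18) = 3, so the sample visits 18/3 = 6 distinct residues mod 18.
Start 76 is shift 4; the shifts hit are 1, 4, 7, 10, 13, 16.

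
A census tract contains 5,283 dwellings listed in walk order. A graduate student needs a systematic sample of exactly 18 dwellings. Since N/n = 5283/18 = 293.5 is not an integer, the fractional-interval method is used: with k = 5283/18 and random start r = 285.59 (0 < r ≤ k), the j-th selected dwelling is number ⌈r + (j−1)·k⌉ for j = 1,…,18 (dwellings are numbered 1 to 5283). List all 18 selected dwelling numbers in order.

j=1: r + 0k = 285.59 → ⌈·⌉ = 286
j=2: r + 1k = 579.09 → ⌈·⌉ = 580
j=3: r + 2k = 872.59 → ⌈·⌉ = 873
j=4: r + 3k = 1166.09 → ⌈·⌉ = 1167
j=5: r + 4k = 1459.59 → ⌈·⌉ = 1460
j=6: r + 5k = 1753.09 → ⌈·⌉ = 1754
j=7: r + 6k = 2046.59 → ⌈·⌉ = 2047
j=8: r + 7k = 2340.09 → ⌈·⌉ = 2341
j=9: r + 8k = 2633.59 → ⌈·⌉ = 2634
j=10: r + 9k = 2927.09 → ⌈·⌉ = 2928
j=11: r + 10k = 3220.59 → ⌈·⌉ = 3221
j=12: r + 11k = 3514.09 → ⌈·⌉ = 3515
j=13: r + 12k = 3807.59 → ⌈·⌉ = 3808
j=14: r + 13k = 4101.09 → ⌈·⌉ = 4102
j=15: r + 14k = 4394.59 → ⌈·⌉ = 4395
j=16: r + 15k = 4688.09 → ⌈·⌉ = 4689
j=17: r + 16k = 4981.59 → ⌈·⌉ = 4982
j=18: r + 17k = 5275.09 → ⌈·⌉ = 5276

286, 580, 873, 1167, 1460, 1754, 2047, 2341, 2634, 2928, 3221, 3515, 3808, 4102, 4395, 4689, 4982, 5276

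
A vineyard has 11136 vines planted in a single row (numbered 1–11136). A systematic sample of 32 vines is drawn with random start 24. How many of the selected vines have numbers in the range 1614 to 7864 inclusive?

k = 11136/32 = 348
First selection ≥ 1614: 24 + ⌈(1614−24)/348⌉·348 = 24 + 5×348 = 1764
Last selection ≤ 7864: 24 + ⌊(7864−24)/348⌋·348 = 24 + 22×348 = 7680
Count = 22 − 5 + 1 = 18

18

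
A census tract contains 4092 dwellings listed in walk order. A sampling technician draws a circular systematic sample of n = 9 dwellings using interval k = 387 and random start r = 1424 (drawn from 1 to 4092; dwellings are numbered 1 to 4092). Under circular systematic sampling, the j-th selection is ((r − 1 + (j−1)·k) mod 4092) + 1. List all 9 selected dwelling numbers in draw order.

1424, 1811, 2198, 2585, 2972, 3359, 3746, 41, 428

Selection 1: 1424
Selection 2: 1424 + 387 = 1811
Selection 3: 1811 + 387 = 2198
Selection 4: 2198 + 387 = 2585
Selection 5: 2585 + 387 = 2972
Selection 6: 2972 + 387 = 3359
Selection 7: 3359 + 387 = 3746
Selection 8: 3746 + 387 = 4133 → 4133 − 4092 = 41
Selection 9: 41 + 387 = 428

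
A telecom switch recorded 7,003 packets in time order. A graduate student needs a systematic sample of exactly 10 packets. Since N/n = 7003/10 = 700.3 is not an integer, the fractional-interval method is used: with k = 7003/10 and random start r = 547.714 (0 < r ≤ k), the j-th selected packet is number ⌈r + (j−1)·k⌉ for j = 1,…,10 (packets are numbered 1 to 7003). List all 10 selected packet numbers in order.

j=1: r + 0k = 547.714 → ⌈·⌉ = 548
j=2: r + 1k = 1248.014 → ⌈·⌉ = 1249
j=3: r + 2k = 1948.314 → ⌈·⌉ = 1949
j=4: r + 3k = 2648.614 → ⌈·⌉ = 2649
j=5: r + 4k = 3348.914 → ⌈·⌉ = 3349
j=6: r + 5k = 4049.214 → ⌈·⌉ = 4050
j=7: r + 6k = 4749.514 → ⌈·⌉ = 4750
j=8: r + 7k = 5449.814 → ⌈·⌉ = 5450
j=9: r + 8k = 6150.114 → ⌈·⌉ = 6151
j=10: r + 9k = 6850.414 → ⌈·⌉ = 6851

548, 1249, 1949, 2649, 3349, 4050, 4750, 5450, 6151, 6851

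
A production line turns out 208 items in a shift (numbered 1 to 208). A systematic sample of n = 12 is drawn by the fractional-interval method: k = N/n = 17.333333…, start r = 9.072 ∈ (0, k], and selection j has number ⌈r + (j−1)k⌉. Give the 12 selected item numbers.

j=1: r + 0k = 9.072 → ⌈·⌉ = 10
j=2: r + 1k = 26.405333… → ⌈·⌉ = 27
j=3: r + 2k = 43.738666… → ⌈·⌉ = 44
j=4: r + 3k = 61.072 → ⌈·⌉ = 62
j=5: r + 4k = 78.405333… → ⌈·⌉ = 79
j=6: r + 5k = 95.738666… → ⌈·⌉ = 96
j=7: r + 6k = 113.072 → ⌈·⌉ = 114
j=8: r + 7k = 130.405333… → ⌈·⌉ = 131
j=9: r + 8k = 147.738666… → ⌈·⌉ = 148
j=10: r + 9k = 165.072 → ⌈·⌉ = 166
j=11: r + 10k = 182.405333… → ⌈·⌉ = 183
j=12: r + 11k = 199.738666… → ⌈·⌉ = 200

10, 27, 44, 62, 79, 96, 114, 131, 148, 166, 183, 200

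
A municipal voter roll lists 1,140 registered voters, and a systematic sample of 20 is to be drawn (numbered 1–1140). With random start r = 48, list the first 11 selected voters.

48, 105, 162, 219, 276, 333, 390, 447, 504, 561, 618

k = N/n = 1140/20 = 57
voter 1: 48
voter 2: 48 + 57 = 105
voter 3: 105 + 57 = 162
voter 4: 162 + 57 = 219
voter 5: 219 + 57 = 276
voter 6: 276 + 57 = 333
voter 7: 333 + 57 = 390
voter 8: 390 + 57 = 447
voter 9: 447 + 57 = 504
voter 10: 504 + 57 = 561
voter 11: 561 + 57 = 618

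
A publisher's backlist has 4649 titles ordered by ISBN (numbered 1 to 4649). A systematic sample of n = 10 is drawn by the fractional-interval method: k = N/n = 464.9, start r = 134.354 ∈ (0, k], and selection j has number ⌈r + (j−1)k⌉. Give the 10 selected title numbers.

j=1: r + 0k = 134.354 → ⌈·⌉ = 135
j=2: r + 1k = 599.254 → ⌈·⌉ = 600
j=3: r + 2k = 1064.154 → ⌈·⌉ = 1065
j=4: r + 3k = 1529.054 → ⌈·⌉ = 1530
j=5: r + 4k = 1993.954 → ⌈·⌉ = 1994
j=6: r + 5k = 2458.854 → ⌈·⌉ = 2459
j=7: r + 6k = 2923.754 → ⌈·⌉ = 2924
j=8: r + 7k = 3388.654 → ⌈·⌉ = 3389
j=9: r + 8k = 3853.554 → ⌈·⌉ = 3854
j=10: r + 9k = 4318.454 → ⌈·⌉ = 4319

135, 600, 1065, 1530, 1994, 2459, 2924, 3389, 3854, 4319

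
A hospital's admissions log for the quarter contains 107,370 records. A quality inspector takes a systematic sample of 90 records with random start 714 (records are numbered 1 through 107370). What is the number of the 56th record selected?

k = 107370/90 = 1193
56th selection = r + (56−1)·k = 714 + 55×1193 = 714 + 65615 = 66329

66329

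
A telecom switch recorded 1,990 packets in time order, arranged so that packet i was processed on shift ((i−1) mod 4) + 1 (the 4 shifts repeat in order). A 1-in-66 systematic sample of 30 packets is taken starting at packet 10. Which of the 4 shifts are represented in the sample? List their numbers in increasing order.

Consecutive selections differ by k = 66, so their shift numbers differ by 66 mod 4 = 2.
gcd(66, 4) = 2, so the sample visits 4/2 = 2 distinct residues mod 4.
Start 10 is shift 2; the shifts hit are 2, 4.

2, 4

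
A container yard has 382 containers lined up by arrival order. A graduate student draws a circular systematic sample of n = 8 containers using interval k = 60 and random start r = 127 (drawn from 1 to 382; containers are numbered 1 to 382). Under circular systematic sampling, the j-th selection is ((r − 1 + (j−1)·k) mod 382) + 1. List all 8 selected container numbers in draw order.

127, 187, 247, 307, 367, 45, 105, 165

Selection 1: 127
Selection 2: 127 + 60 = 187
Selection 3: 187 + 60 = 247
Selection 4: 247 + 60 = 307
Selection 5: 307 + 60 = 367
Selection 6: 367 + 60 = 427 → 427 − 382 = 45
Selection 7: 45 + 60 = 105
Selection 8: 105 + 60 = 165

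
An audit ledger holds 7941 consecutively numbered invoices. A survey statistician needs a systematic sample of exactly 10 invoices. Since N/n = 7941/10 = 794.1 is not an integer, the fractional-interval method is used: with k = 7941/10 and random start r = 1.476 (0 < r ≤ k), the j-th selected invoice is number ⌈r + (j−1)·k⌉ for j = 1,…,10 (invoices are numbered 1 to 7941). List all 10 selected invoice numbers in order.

j=1: r + 0k = 1.476 → ⌈·⌉ = 2
j=2: r + 1k = 795.576 → ⌈·⌉ = 796
j=3: r + 2k = 1589.676 → ⌈·⌉ = 1590
j=4: r + 3k = 2383.776 → ⌈·⌉ = 2384
j=5: r + 4k = 3177.876 → ⌈·⌉ = 3178
j=6: r + 5k = 3971.976 → ⌈·⌉ = 3972
j=7: r + 6k = 4766.076 → ⌈·⌉ = 4767
j=8: r + 7k = 5560.176 → ⌈·⌉ = 5561
j=9: r + 8k = 6354.276 → ⌈·⌉ = 6355
j=10: r + 9k = 7148.376 → ⌈·⌉ = 7149

2, 796, 1590, 2384, 3178, 3972, 4767, 5561, 6355, 7149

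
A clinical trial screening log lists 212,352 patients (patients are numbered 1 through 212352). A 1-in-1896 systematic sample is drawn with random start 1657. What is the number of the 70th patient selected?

k = 1896
70th selection = r + (70−1)·k = 1657 + 69×1896 = 1657 + 130824 = 132481

132481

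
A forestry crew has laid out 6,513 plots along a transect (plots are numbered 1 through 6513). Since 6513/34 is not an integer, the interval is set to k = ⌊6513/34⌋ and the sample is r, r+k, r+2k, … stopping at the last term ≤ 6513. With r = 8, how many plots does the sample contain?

35

k = ⌊6513/34⌋ = 191
Achieved size = ⌊(6513 − 8)/191⌋ + 1 = ⌊6505/191⌋ + 1 = 34 + 1 = 35
(last selection: 8 + 34×191 = 6502 ≤ 6513; next would be 6693 > 6513)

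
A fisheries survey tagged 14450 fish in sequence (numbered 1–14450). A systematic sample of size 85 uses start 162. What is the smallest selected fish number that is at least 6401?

k = 14450/85 = 170
Steps past start: ⌈(6401 − 162)/170⌉ = ⌈6239/170⌉ = 37
Selected fish: 162 + 37×170 = 6452

6452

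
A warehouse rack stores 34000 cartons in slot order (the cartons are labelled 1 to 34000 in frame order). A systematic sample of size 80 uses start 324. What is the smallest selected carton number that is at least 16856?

k = 34000/80 = 425
Steps past start: ⌈(16856 − 324)/425⌉ = ⌈16532/425⌉ = 39
Selected carton: 324 + 39×425 = 16899

16899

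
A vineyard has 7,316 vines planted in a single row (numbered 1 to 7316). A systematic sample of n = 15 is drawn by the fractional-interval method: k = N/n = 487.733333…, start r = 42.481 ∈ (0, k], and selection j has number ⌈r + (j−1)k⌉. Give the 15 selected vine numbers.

j=1: r + 0k = 42.481 → ⌈·⌉ = 43
j=2: r + 1k = 530.214333… → ⌈·⌉ = 531
j=3: r + 2k = 1017.947666… → ⌈·⌉ = 1018
j=4: r + 3k = 1505.681 → ⌈·⌉ = 1506
j=5: r + 4k = 1993.414333… → ⌈·⌉ = 1994
j=6: r + 5k = 2481.147666… → ⌈·⌉ = 2482
j=7: r + 6k = 2968.881 → ⌈·⌉ = 2969
j=8: r + 7k = 3456.614333… → ⌈·⌉ = 3457
j=9: r + 8k = 3944.347666… → ⌈·⌉ = 3945
j=10: r + 9k = 4432.081 → ⌈·⌉ = 4433
j=11: r + 10k = 4919.814333… → ⌈·⌉ = 4920
j=12: r + 11k = 5407.547666… → ⌈·⌉ = 5408
j=13: r + 12k = 5895.281 → ⌈·⌉ = 5896
j=14: r + 13k = 6383.014333… → ⌈·⌉ = 6384
j=15: r + 14k = 6870.747666… → ⌈·⌉ = 6871

43, 531, 1018, 1506, 1994, 2482, 2969, 3457, 3945, 4433, 4920, 5408, 5896, 6384, 6871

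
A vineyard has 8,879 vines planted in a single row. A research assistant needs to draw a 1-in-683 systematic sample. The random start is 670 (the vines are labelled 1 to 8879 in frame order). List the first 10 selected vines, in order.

670, 1353, 2036, 2719, 3402, 4085, 4768, 5451, 6134, 6817

vine 1: 670
vine 2: 670 + 683 = 1353
vine 3: 1353 + 683 = 2036
vine 4: 2036 + 683 = 2719
vine 5: 2719 + 683 = 3402
vine 6: 3402 + 683 = 4085
vine 7: 4085 + 683 = 4768
vine 8: 4768 + 683 = 5451
vine 9: 5451 + 683 = 6134
vine 10: 6134 + 683 = 6817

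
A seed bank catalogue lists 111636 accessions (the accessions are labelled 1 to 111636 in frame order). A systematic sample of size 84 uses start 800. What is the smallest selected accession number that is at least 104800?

k = 111636/84 = 1329
Steps past start: ⌈(104800 − 800)/1329⌉ = ⌈104000/1329⌉ = 79
Selected accession: 800 + 79×1329 = 105791

105791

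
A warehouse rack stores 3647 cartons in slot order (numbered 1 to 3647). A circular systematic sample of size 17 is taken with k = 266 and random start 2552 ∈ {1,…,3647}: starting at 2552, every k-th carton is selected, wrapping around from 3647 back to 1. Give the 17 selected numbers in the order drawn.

Selection 1: 2552
Selection 2: 2552 + 266 = 2818
Selection 3: 2818 + 266 = 3084
Selection 4: 3084 + 266 = 3350
Selection 5: 3350 + 266 = 3616
Selection 6: 3616 + 266 = 3882 → 3882 − 3647 = 235
Selection 7: 235 + 266 = 501
Selection 8: 501 + 266 = 767
Selection 9: 767 + 266 = 1033
Selection 10: 1033 + 266 = 1299
Selection 11: 1299 + 266 = 1565
Selection 12: 1565 + 266 = 1831
Selection 13: 1831 + 266 = 2097
Selection 14: 2097 + 266 = 2363
Selection 15: 2363 + 266 = 2629
Selection 16: 2629 + 266 = 2895
Selection 17: 2895 + 266 = 3161

2552, 2818, 3084, 3350, 3616, 235, 501, 767, 1033, 1299, 1565, 1831, 2097, 2363, 2629, 2895, 3161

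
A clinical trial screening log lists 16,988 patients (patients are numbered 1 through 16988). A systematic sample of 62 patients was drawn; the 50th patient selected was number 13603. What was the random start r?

k = 16988/62 = 274
r = 13603 − (50−1)×274 = 13603 − 13426 = 177

177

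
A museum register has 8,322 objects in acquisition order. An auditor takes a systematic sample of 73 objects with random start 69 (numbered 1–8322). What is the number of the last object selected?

k = 8322/73 = 114
73rd selection = r + (73−1)·k = 69 + 72×114 = 69 + 8208 = 8277

8277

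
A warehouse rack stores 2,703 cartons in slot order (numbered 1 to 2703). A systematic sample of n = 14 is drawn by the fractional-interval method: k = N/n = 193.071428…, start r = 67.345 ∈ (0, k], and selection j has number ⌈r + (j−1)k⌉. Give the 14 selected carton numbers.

j=1: r + 0k = 67.345 → ⌈·⌉ = 68
j=2: r + 1k = 260.416428… → ⌈·⌉ = 261
j=3: r + 2k = 453.487857… → ⌈·⌉ = 454
j=4: r + 3k = 646.559285… → ⌈·⌉ = 647
j=5: r + 4k = 839.630714… → ⌈·⌉ = 840
j=6: r + 5k = 1032.702142… → ⌈·⌉ = 1033
j=7: r + 6k = 1225.773571… → ⌈·⌉ = 1226
j=8: r + 7k = 1418.845 → ⌈·⌉ = 1419
j=9: r + 8k = 1611.916428… → ⌈·⌉ = 1612
j=10: r + 9k = 1804.987857… → ⌈·⌉ = 1805
j=11: r + 10k = 1998.059285… → ⌈·⌉ = 1999
j=12: r + 11k = 2191.130714… → ⌈·⌉ = 2192
j=13: r + 12k = 2384.202142… → ⌈·⌉ = 2385
j=14: r + 13k = 2577.273571… → ⌈·⌉ = 2578

68, 261, 454, 647, 840, 1033, 1226, 1419, 1612, 1805, 1999, 2192, 2385, 2578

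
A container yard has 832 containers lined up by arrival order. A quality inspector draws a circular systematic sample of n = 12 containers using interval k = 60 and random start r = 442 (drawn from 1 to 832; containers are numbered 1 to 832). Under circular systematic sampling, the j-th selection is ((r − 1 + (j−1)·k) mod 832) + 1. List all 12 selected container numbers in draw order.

442, 502, 562, 622, 682, 742, 802, 30, 90, 150, 210, 270

Selection 1: 442
Selection 2: 442 + 60 = 502
Selection 3: 502 + 60 = 562
Selection 4: 562 + 60 = 622
Selection 5: 622 + 60 = 682
Selection 6: 682 + 60 = 742
Selection 7: 742 + 60 = 802
Selection 8: 802 + 60 = 862 → 862 − 832 = 30
Selection 9: 30 + 60 = 90
Selection 10: 90 + 60 = 150
Selection 11: 150 + 60 = 210
Selection 12: 210 + 60 = 270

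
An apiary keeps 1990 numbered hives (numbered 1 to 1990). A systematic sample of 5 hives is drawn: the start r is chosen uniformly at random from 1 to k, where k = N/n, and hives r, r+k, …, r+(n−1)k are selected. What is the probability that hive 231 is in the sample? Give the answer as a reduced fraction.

k = 1990/5 = 398.
Hive 231 is selected iff r ≡ 231 (mod 398); exactly one such r in {1,…,398}.
Inclusion probability = 1/398.

1/398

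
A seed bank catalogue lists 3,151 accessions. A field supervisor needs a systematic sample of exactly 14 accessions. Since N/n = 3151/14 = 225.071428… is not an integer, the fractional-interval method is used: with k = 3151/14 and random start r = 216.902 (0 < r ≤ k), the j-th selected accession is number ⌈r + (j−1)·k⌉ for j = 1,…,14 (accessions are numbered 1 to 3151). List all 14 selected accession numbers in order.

217, 442, 668, 893, 1118, 1343, 1568, 1793, 2018, 2243, 2468, 2693, 2918, 3143

j=1: r + 0k = 216.902 → ⌈·⌉ = 217
j=2: r + 1k = 441.973428… → ⌈·⌉ = 442
j=3: r + 2k = 667.044857… → ⌈·⌉ = 668
j=4: r + 3k = 892.116285… → ⌈·⌉ = 893
j=5: r + 4k = 1117.187714… → ⌈·⌉ = 1118
j=6: r + 5k = 1342.259142… → ⌈·⌉ = 1343
j=7: r + 6k = 1567.330571… → ⌈·⌉ = 1568
j=8: r + 7k = 1792.402 → ⌈·⌉ = 1793
j=9: r + 8k = 2017.473428… → ⌈·⌉ = 2018
j=10: r + 9k = 2242.544857… → ⌈·⌉ = 2243
j=11: r + 10k = 2467.616285… → ⌈·⌉ = 2468
j=12: r + 11k = 2692.687714… → ⌈·⌉ = 2693
j=13: r + 12k = 2917.759142… → ⌈·⌉ = 2918
j=14: r + 13k = 3142.830571… → ⌈·⌉ = 3143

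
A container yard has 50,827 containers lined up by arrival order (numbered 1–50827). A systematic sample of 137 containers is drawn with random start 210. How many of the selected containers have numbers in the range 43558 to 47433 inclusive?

11

k = 50827/137 = 371
First selection ≥ 43558: 210 + ⌈(43558−210)/371⌉·371 = 210 + 117×371 = 43617
Last selection ≤ 47433: 210 + ⌊(47433−210)/371⌋·371 = 210 + 127×371 = 47327
Count = 127 − 117 + 1 = 11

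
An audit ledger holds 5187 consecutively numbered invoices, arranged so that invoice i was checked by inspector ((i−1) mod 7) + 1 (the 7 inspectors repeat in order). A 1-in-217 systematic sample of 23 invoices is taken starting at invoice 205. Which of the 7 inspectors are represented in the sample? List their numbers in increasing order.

Consecutive selections differ by k = 217, so their inspector numbers differ by 217 mod 7 = 0.
gcd(217, 7) = 7, so the sample visits 7/7 = 1 distinct residues mod 7.
Start 205 is inspector 2; the inspectors hit are 2.

2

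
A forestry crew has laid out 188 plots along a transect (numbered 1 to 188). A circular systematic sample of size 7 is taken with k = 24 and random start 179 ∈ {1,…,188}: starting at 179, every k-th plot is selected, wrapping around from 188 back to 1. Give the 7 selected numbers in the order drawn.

Selection 1: 179
Selection 2: 179 + 24 = 203 → 203 − 188 = 15
Selection 3: 15 + 24 = 39
Selection 4: 39 + 24 = 63
Selection 5: 63 + 24 = 87
Selection 6: 87 + 24 = 111
Selection 7: 111 + 24 = 135

179, 15, 39, 63, 87, 111, 135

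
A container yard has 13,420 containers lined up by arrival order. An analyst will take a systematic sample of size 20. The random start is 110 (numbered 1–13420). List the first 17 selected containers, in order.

k = N/n = 13420/20 = 671
container 1: 110
container 2: 110 + 671 = 781
container 3: 781 + 671 = 1452
container 4: 1452 + 671 = 2123
container 5: 2123 + 671 = 2794
container 6: 2794 + 671 = 3465
container 7: 3465 + 671 = 4136
container 8: 4136 + 671 = 4807
container 9: 4807 + 671 = 5478
container 10: 5478 + 671 = 6149
container 11: 6149 + 671 = 6820
container 12: 6820 + 671 = 7491
container 13: 7491 + 671 = 8162
container 14: 8162 + 671 = 8833
container 15: 8833 + 671 = 9504
container 16: 9504 + 671 = 10175
container 17: 10175 + 671 = 10846

110, 781, 1452, 2123, 2794, 3465, 4136, 4807, 5478, 6149, 6820, 7491, 8162, 8833, 9504, 10175, 10846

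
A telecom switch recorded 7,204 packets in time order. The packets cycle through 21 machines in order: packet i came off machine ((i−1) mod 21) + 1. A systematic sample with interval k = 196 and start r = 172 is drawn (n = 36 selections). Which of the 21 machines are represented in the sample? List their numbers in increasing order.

4, 11, 18

Consecutive selections differ by k = 196, so their machine numbers differ by 196 mod 21 = 7.
gcd(196, 21) = 7, so the sample visits 21/7 = 3 distinct residues mod 21.
Start 172 is machine 4; the machines hit are 4, 11, 18.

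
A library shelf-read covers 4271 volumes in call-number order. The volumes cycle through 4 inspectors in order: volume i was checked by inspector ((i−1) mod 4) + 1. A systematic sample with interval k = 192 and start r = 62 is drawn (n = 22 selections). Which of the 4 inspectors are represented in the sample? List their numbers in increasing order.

2

Consecutive selections differ by k = 192, so their inspector numbers differ by 192 mod 4 = 0.
gcd(192, 4) = 4, so the sample visits 4/4 = 1 distinct residues mod 4.
Start 62 is inspector 2; the inspectors hit are 2.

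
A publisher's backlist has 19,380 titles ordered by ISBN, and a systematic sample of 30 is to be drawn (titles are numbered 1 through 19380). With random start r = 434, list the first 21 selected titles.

k = N/n = 19380/30 = 646
title 1: 434
title 2: 434 + 646 = 1080
title 3: 1080 + 646 = 1726
title 4: 1726 + 646 = 2372
title 5: 2372 + 646 = 3018
title 6: 3018 + 646 = 3664
title 7: 3664 + 646 = 4310
title 8: 4310 + 646 = 4956
title 9: 4956 + 646 = 5602
title 10: 5602 + 646 = 6248
title 11: 6248 + 646 = 6894
title 12: 6894 + 646 = 7540
title 13: 7540 + 646 = 8186
title 14: 8186 + 646 = 8832
title 15: 8832 + 646 = 9478
title 16: 9478 + 646 = 10124
title 17: 10124 + 646 = 10770
title 18: 10770 + 646 = 11416
title 19: 11416 + 646 = 12062
title 20: 12062 + 646 = 12708
title 21: 12708 + 646 = 13354

434, 1080, 1726, 2372, 3018, 3664, 4310, 4956, 5602, 6248, 6894, 7540, 8186, 8832, 9478, 10124, 10770, 11416, 12062, 12708, 13354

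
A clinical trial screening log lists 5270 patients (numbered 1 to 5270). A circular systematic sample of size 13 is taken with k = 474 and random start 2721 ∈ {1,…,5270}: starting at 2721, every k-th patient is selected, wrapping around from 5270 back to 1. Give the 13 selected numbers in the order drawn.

Selection 1: 2721
Selection 2: 2721 + 474 = 3195
Selection 3: 3195 + 474 = 3669
Selection 4: 3669 + 474 = 4143
Selection 5: 4143 + 474 = 4617
Selection 6: 4617 + 474 = 5091
Selection 7: 5091 + 474 = 5565 → 5565 − 5270 = 295
Selection 8: 295 + 474 = 769
Selection 9: 769 + 474 = 1243
Selection 10: 1243 + 474 = 1717
Selection 11: 1717 + 474 = 2191
Selection 12: 2191 + 474 = 2665
Selection 13: 2665 + 474 = 3139

2721, 3195, 3669, 4143, 4617, 5091, 295, 769, 1243, 1717, 2191, 2665, 3139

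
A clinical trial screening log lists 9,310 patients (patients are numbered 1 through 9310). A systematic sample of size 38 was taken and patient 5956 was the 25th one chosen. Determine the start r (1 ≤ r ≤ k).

76

k = 9310/38 = 245
r = 5956 − (25−1)×245 = 5956 − 5880 = 76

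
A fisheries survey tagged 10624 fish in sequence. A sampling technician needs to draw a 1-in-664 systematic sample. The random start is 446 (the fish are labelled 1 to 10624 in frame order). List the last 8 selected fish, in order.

5758, 6422, 7086, 7750, 8414, 9078, 9742, 10406

9th selection = 446 + 8×664 = 5758
10th: 5758 + 664 = 6422
11th: 6422 + 664 = 7086
12th: 7086 + 664 = 7750
13th: 7750 + 664 = 8414
14th: 8414 + 664 = 9078
15th: 9078 + 664 = 9742
16th: 9742 + 664 = 10406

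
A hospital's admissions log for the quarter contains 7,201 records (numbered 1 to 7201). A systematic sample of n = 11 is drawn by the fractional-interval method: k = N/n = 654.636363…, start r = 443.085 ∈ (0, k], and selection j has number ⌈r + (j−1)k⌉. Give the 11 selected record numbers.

444, 1098, 1753, 2407, 3062, 3717, 4371, 5026, 5681, 6335, 6990

j=1: r + 0k = 443.085 → ⌈·⌉ = 444
j=2: r + 1k = 1097.721363… → ⌈·⌉ = 1098
j=3: r + 2k = 1752.357727… → ⌈·⌉ = 1753
j=4: r + 3k = 2406.994090… → ⌈·⌉ = 2407
j=5: r + 4k = 3061.630454… → ⌈·⌉ = 3062
j=6: r + 5k = 3716.266818… → ⌈·⌉ = 3717
j=7: r + 6k = 4370.903181… → ⌈·⌉ = 4371
j=8: r + 7k = 5025.539545… → ⌈·⌉ = 5026
j=9: r + 8k = 5680.175909… → ⌈·⌉ = 5681
j=10: r + 9k = 6334.812272… → ⌈·⌉ = 6335
j=11: r + 10k = 6989.448636… → ⌈·⌉ = 6990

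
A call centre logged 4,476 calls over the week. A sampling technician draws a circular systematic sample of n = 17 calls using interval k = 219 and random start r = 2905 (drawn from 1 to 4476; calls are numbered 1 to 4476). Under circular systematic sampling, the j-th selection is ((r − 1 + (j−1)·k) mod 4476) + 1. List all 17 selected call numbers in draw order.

2905, 3124, 3343, 3562, 3781, 4000, 4219, 4438, 181, 400, 619, 838, 1057, 1276, 1495, 1714, 1933

Selection 1: 2905
Selection 2: 2905 + 219 = 3124
Selection 3: 3124 + 219 = 3343
Selection 4: 3343 + 219 = 3562
Selection 5: 3562 + 219 = 3781
Selection 6: 3781 + 219 = 4000
Selection 7: 4000 + 219 = 4219
Selection 8: 4219 + 219 = 4438
Selection 9: 4438 + 219 = 4657 → 4657 − 4476 = 181
Selection 10: 181 + 219 = 400
Selection 11: 400 + 219 = 619
Selection 12: 619 + 219 = 838
Selection 13: 838 + 219 = 1057
Selection 14: 1057 + 219 = 1276
Selection 15: 1276 + 219 = 1495
Selection 16: 1495 + 219 = 1714
Selection 17: 1714 + 219 = 1933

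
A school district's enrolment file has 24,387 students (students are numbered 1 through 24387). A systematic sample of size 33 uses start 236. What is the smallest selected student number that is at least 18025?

k = 24387/33 = 739
Steps past start: ⌈(18025 − 236)/739⌉ = ⌈17789/739⌉ = 25
Selected student: 236 + 25×739 = 18711

18711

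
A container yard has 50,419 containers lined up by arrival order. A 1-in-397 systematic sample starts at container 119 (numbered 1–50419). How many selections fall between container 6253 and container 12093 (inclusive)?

k = 397
First selection ≥ 6253: 119 + ⌈(6253−119)/397⌉·397 = 119 + 16×397 = 6471
Last selection ≤ 12093: 119 + ⌊(12093−119)/397⌋·397 = 119 + 30×397 = 12029
Count = 30 − 16 + 1 = 15

15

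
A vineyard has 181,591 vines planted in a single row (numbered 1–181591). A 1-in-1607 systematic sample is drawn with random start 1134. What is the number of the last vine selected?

181118

k = 1607
113th selection = r + (113−1)·k = 1134 + 112×1607 = 1134 + 179984 = 181118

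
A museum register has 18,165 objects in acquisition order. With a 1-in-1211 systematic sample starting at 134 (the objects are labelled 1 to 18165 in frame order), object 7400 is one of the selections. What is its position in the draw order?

k = 1211
position = (7400 − 134)/1211 + 1 = 7266/1211 + 1 = 6 + 1 = 7

7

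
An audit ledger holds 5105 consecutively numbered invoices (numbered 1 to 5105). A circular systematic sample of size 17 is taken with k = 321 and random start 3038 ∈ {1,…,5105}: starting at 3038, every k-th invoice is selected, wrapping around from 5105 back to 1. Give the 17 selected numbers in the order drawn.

Selection 1: 3038
Selection 2: 3038 + 321 = 3359
Selection 3: 3359 + 321 = 3680
Selection 4: 3680 + 321 = 4001
Selection 5: 4001 + 321 = 4322
Selection 6: 4322 + 321 = 4643
Selection 7: 4643 + 321 = 4964
Selection 8: 4964 + 321 = 5285 → 5285 − 5105 = 180
Selection 9: 180 + 321 = 501
Selection 10: 501 + 321 = 822
Selection 11: 822 + 321 = 1143
Selection 12: 1143 + 321 = 1464
Selection 13: 1464 + 321 = 1785
Selection 14: 1785 + 321 = 2106
Selection 15: 2106 + 321 = 2427
Selection 16: 2427 + 321 = 2748
Selection 17: 2748 + 321 = 3069

3038, 3359, 3680, 4001, 4322, 4643, 4964, 180, 501, 822, 1143, 1464, 1785, 2106, 2427, 2748, 3069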